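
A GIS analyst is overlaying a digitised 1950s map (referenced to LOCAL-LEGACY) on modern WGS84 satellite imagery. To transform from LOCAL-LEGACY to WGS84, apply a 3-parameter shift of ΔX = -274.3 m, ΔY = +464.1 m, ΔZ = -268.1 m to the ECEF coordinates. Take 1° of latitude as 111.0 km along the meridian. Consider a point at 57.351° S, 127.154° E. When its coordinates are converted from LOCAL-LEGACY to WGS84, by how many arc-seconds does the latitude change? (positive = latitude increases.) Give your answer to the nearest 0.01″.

Δφ = 9.93″

sin φ = -0.841991, cos φ = 0.539491, sin λ = 0.797015, cos λ = -0.603959.
North component: ΔN = −sin φ cos λ·ΔX − sin φ sin λ·ΔY + cos φ·ΔZ = −(-0.841991)(-0.603959)(-274.3) − (-0.841991)(0.797015)(464.1) + (0.539491)(-268.1) = 306.30 m.
1° of latitude spans 111000 m, so Δφ = 306.30 / 111000 × 3600 = 9.934″.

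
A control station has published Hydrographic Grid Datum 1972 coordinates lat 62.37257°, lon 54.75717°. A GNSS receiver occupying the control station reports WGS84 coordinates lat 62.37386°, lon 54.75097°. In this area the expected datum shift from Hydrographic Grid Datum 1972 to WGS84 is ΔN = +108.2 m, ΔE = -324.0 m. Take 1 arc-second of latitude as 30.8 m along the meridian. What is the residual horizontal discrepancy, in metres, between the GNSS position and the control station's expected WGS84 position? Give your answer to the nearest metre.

35 m

Observed coordinate differences: Δφ = +0.00129°, Δλ = -0.00620°.
Converting to metres (1° lat = 110880 m, cos φ = 0.463720): observed ΔN = 143.0 m, observed ΔE = -318.8 m.
Subtracting the expected shift leaves a residual of 143.0 − (108.2) = 34.8 m north and -318.8 − (-324.0) = 5.2 m east.
Residual distance = √(34.8² + 5.2²) = 35.2 m.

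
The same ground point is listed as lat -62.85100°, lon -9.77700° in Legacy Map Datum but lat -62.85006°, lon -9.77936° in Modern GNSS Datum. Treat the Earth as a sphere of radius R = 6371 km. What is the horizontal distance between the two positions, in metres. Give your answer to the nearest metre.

Δφ = -62.85006° − -62.85100° = +0.00094°; Δλ = -9.77936° − -9.77700° = -0.00236°.
1° along a meridian = πR/180 = 111195 m.
ΔN = Δφ × 111195 = 104.5 m; ΔE = Δλ × 111195 × cos(-62.85100°) = -0.00236 × 111195 × 0.456306 = -119.7 m.
Distance = √(ΔE² + ΔN²) = √((-119.7)² + 104.5²) = 158.9 m.

159 m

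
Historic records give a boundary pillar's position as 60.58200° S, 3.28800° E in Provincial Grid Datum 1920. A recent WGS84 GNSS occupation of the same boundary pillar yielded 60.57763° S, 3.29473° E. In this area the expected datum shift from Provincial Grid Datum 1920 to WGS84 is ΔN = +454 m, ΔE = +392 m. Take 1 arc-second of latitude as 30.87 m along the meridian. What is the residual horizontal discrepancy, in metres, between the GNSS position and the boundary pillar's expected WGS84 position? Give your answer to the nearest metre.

40 m

Observed coordinate differences: Δφ = +0.00437°, Δλ = +0.00673°.
Converting to metres (1° lat = 111132 m, cos φ = 0.491177): observed ΔN = 485.6 m, observed ΔE = 367.4 m.
Subtracting the expected shift leaves a residual of 485.6 − (454) = 31.6 m north and 367.4 − (392) = -24.6 m east.
Residual distance = √(31.6² + (-24.6)²) = 40.1 m.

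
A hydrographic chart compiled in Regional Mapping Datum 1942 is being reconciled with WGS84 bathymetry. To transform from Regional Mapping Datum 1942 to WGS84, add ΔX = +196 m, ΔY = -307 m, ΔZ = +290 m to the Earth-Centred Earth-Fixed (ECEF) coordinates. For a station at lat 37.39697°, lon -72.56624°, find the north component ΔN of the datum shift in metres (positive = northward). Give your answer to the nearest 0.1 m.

At φ = 37.39697°, λ = -72.56624°: sin φ = 0.607334, cos φ = 0.794447, sin λ = -0.954064, cos λ = 0.299603.
ΔN = −sin φ cos λ·ΔX − sin φ sin λ·ΔY + cos φ·ΔZ = −(0.607334)(0.299603)(196) − (0.607334)(-0.954064)(-307) + (0.794447)(290) = 16.84 m.

ΔN = 16.8 m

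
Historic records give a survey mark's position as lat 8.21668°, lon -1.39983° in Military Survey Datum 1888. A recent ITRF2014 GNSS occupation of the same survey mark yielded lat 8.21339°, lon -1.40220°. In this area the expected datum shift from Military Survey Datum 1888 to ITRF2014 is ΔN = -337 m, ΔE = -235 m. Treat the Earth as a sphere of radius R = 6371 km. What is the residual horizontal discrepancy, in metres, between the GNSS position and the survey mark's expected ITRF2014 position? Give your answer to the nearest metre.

39 m

Observed coordinate differences: Δφ = -0.00329°, Δλ = -0.00237°.
Converting to metres (1° lat = 111195 m, cos φ = 0.989735): observed ΔN = -365.8 m, observed ΔE = -260.8 m.
Subtracting the expected shift leaves a residual of -365.8 − (-337) = -28.8 m north and -260.8 − (-235) = -25.8 m east.
Residual distance = √((-28.8)² + (-25.8)²) = 38.7 m.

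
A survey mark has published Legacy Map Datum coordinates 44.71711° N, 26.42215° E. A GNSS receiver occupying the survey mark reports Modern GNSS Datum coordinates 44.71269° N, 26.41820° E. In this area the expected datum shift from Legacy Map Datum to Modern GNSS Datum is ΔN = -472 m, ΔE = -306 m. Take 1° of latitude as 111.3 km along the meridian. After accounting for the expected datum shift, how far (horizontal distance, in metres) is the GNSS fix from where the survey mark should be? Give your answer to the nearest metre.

21 m

Observed coordinate differences: Δφ = -0.00442°, Δλ = -0.00395°.
Converting to metres (1° lat = 111300 m, cos φ = 0.710589): observed ΔN = -491.9 m, observed ΔE = -312.4 m.
Subtracting the expected shift leaves a residual of -491.9 − (-472) = -19.9 m north and -312.4 − (-306) = -6.4 m east.
Residual distance = √((-19.9)² + (-6.4)²) = 20.9 m.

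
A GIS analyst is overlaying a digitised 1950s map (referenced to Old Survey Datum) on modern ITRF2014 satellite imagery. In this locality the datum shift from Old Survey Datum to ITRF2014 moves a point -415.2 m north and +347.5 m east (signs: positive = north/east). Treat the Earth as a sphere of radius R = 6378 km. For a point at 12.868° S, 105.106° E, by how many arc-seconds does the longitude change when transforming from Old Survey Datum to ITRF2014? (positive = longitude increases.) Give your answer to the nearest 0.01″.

At latitude -12.868°, cos φ = 0.974886.
One radian of longitude at latitude φ spans R cos φ, so Δλ = ΔE / (R cos φ) = 347.5 / (6378000 × 0.974886) = 5.5888e-05 rad = 11.528″.

Δλ = 11.53″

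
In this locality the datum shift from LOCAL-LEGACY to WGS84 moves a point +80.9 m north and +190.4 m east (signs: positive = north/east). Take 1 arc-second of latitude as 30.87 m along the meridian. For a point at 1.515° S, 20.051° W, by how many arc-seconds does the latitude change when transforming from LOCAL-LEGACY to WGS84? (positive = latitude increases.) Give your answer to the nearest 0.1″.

1″ of latitude = 30.87 m, so Δφ = 80.9 / 30.87 = 2.621″.

Δφ = 2.6″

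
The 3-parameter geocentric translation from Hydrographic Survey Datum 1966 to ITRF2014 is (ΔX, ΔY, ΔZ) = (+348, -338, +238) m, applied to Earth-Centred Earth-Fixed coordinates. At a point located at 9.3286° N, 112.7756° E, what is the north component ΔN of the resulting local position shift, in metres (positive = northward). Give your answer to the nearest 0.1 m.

ΔN = 307.2 m

At φ = 9.3286°, λ = 112.7756°: sin φ = 0.162096, cos φ = 0.986775, sin λ = 0.922028, cos λ = -0.387123.
ΔN = −sin φ cos λ·ΔX − sin φ sin λ·ΔY + cos φ·ΔZ = −(0.162096)(-0.387123)(348) − (0.162096)(0.922028)(-338) + (0.986775)(238) = 307.21 m.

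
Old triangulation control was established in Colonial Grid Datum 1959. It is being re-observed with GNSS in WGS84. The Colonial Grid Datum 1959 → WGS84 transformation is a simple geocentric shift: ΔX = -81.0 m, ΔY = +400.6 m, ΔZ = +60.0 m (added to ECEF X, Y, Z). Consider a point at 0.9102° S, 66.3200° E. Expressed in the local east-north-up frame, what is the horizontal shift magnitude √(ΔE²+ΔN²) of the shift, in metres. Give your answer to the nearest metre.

At φ = -0.9102°, λ = 66.3200°: sin φ = -0.015885, cos φ = 0.999874, sin λ = 0.915803, cos λ = 0.401628.
ΔE = −sin λ·ΔX + cos λ·ΔY = −(0.915803)·(-81.0) + (0.401628)·(400.6) = 235.07 m.
ΔN = −sin φ cos λ·ΔX − sin φ sin λ·ΔY + cos φ·ΔZ = −(-0.015885)(0.401628)(-81.0) − (-0.015885)(0.915803)(400.6) + (0.999874)(60.0) = 65.30 m.
Horizontal magnitude = √(ΔE² + ΔN²) = √(235.07² + 65.30²) = 243.97 m.

244 m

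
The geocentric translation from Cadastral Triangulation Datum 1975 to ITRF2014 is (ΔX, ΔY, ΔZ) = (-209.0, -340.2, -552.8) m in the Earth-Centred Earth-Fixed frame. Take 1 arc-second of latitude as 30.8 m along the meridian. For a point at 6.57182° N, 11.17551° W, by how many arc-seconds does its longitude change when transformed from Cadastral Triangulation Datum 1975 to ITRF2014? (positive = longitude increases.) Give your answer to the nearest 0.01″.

Δλ = -12.23″

sin φ = 0.114449, cos φ = 0.993429, sin λ = -0.193815, cos λ = 0.981038.
East component: ΔE = −sin λ·ΔX + cos λ·ΔY = −(-0.193815)(-209.0) + (0.981038)(-340.2) = -374.26 m.
1° of latitude spans 3600 × 30.80 = 110880 m; at latitude φ, 1° of longitude spans that × cos φ = 110151.4 m, so Δλ = -374.26 / 110151.4 × 3600 = -12.232″.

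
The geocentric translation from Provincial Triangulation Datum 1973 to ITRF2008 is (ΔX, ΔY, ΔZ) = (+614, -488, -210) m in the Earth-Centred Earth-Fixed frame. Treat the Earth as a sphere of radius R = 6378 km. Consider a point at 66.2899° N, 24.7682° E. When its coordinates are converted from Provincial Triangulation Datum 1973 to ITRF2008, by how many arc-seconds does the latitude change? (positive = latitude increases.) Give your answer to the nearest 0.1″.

sin φ = 0.915592, cos φ = 0.402109, sin λ = 0.418948, cos λ = 0.908010.
North component: ΔN = −sin φ cos λ·ΔX − sin φ sin λ·ΔY + cos φ·ΔZ = −(0.915592)(0.908010)(614) − (0.915592)(0.418948)(-488) + (0.402109)(-210) = -407.71 m.
1° of latitude spans πR/180 = 111317 m, so Δφ = -407.71 / 111317 × 3600 = -13.185″.

Δφ = -13.2″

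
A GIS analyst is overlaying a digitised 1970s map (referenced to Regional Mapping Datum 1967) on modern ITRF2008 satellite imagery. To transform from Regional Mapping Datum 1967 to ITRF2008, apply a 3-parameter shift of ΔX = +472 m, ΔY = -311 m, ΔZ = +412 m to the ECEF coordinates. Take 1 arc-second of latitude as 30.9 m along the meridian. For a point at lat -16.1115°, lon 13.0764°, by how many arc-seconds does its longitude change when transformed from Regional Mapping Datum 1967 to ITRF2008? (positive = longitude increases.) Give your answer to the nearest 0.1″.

Δλ = -13.8″

sin φ = -0.277507, cos φ = 0.960723, sin λ = 0.226250, cos λ = 0.974069.
East component: ΔE = −sin λ·ΔX + cos λ·ΔY = −(0.226250)(472) + (0.974069)(-311) = -409.73 m.
1° of latitude spans 3600 × 30.90 = 111240 m; at latitude φ, 1° of longitude spans that × cos φ = 106870.9 m, so Δλ = -409.73 / 106870.9 × 3600 = -13.802″.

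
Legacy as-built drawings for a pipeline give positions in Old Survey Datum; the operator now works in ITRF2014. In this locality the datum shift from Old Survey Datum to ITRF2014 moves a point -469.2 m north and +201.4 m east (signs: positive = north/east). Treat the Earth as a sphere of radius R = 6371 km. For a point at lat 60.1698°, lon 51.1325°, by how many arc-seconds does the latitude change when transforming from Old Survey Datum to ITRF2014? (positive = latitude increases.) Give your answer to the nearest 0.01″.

Δφ = -15.19″

On a sphere of radius R, 1 rad of latitude = R, so Δφ = ΔN / R = -469.2 / 6371000 = -7.3646e-05 rad = -15.191″.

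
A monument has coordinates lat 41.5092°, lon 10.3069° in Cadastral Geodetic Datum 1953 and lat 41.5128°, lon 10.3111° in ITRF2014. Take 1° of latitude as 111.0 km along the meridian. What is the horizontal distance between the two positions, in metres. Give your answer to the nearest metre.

531 m

Δφ = 41.5128° − 41.5092° = +0.0036°; Δλ = 10.3111° − 10.3069° = +0.0042°.
ΔN = Δφ × 111000 = 399.6 m; ΔE = Δλ × 111000 × cos(41.5092°) = +0.0042 × 111000 × 0.748849 = 349.1 m.
Distance = √(ΔE² + ΔN²) = √(349.1² + 399.6²) = 530.6 m.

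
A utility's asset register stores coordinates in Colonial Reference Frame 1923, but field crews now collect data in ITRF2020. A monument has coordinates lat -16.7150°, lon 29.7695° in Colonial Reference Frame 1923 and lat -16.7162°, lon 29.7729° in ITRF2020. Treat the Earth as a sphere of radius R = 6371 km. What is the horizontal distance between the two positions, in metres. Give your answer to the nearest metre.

Δφ = -16.7162° − -16.7150° = -0.0012°; Δλ = 29.7729° − 29.7695° = +0.0034°.
1° along a meridian = πR/180 = 111195 m.
ΔN = Δφ × 111195 = -133.4 m; ΔE = Δλ × 111195 × cos(-16.7150°) = +0.0034 × 111195 × 0.957747 = 362.1 m.
Distance = √(ΔE² + ΔN²) = √(362.1² + (-133.4)²) = 385.9 m.

386 m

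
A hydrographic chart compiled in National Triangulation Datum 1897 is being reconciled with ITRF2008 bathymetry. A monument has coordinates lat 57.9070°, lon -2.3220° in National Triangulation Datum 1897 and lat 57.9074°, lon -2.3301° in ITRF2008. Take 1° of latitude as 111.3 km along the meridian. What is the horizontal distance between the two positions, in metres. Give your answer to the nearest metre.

Δφ = 57.9074° − 57.9070° = +0.0004°; Δλ = -2.3301° − -2.3220° = -0.0081°.
ΔN = Δφ × 111300 = 44.5 m; ΔE = Δλ × 111300 × cos(57.9070°) = -0.0081 × 111300 × 0.531295 = -479.0 m.
Distance = √(ΔE² + ΔN²) = √((-479.0)² + 44.5²) = 481.0 m.

481 m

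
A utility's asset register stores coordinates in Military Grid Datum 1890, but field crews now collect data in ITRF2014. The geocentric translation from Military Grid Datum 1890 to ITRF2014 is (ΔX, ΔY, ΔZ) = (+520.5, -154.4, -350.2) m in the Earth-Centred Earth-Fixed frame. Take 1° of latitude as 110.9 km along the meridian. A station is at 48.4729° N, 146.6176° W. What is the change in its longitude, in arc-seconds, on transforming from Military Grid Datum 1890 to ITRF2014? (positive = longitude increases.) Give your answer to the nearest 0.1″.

Δλ = 20.3″

sin φ = 0.748642, cos φ = 0.662974, sin λ = -0.550224, cos λ = -0.835017.
East component: ΔE = −sin λ·ΔX + cos λ·ΔY = −(-0.550224)(520.5) + (-0.835017)(-154.4) = 415.32 m.
1° of latitude spans 110900 m; at latitude φ, 1° of longitude spans that × cos φ = 73523.8 m, so Δλ = 415.32 / 73523.8 × 3600 = 20.336″.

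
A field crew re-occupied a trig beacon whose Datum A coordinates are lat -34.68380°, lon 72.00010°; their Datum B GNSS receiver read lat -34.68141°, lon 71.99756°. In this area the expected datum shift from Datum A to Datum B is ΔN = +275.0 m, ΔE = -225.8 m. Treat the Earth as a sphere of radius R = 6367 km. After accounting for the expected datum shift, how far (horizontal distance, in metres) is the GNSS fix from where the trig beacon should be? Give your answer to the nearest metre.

11 m

Observed coordinate differences: Δφ = +0.00239°, Δλ = -0.00254°.
Converting to metres (1° lat = 111125 m, cos φ = 0.822305): observed ΔN = 265.6 m, observed ΔE = -232.1 m.
Subtracting the expected shift leaves a residual of 265.6 − (275.0) = -9.4 m north and -232.1 − (-225.8) = -6.3 m east.
Residual distance = √((-9.4)² + (-6.3)²) = 11.3 m.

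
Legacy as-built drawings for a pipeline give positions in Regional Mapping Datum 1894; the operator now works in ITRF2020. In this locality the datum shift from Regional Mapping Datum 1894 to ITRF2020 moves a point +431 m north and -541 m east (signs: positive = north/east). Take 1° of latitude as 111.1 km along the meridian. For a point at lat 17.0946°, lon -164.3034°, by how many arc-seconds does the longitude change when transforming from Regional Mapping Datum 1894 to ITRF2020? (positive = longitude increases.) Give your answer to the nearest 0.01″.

At latitude 17.0946°, cos φ = 0.955821.
1° of longitude at this latitude = 111.1 × cos φ = 106.19 km, so Δλ = -541.0 / 106191.7 = -0.0050946° = -18.340″.

Δλ = -18.34″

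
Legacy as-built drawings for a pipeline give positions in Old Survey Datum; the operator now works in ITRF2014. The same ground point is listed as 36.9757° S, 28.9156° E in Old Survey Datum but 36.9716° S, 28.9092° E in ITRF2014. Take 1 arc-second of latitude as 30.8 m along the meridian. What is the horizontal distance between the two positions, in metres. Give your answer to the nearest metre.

727 m

Δφ = -36.9716° − -36.9757° = +0.0041°; Δλ = 28.9092° − 28.9156° = -0.0064°.
1° of latitude = 3600 × 30.80 = 110880 m.
ΔN = Δφ × 110880 = 454.6 m; ΔE = Δλ × 110880 × cos(-36.9757°) = -0.0064 × 110880 × 0.798891 = -566.9 m.
Distance = √(ΔE² + ΔN²) = √((-566.9)² + 454.6²) = 726.7 m.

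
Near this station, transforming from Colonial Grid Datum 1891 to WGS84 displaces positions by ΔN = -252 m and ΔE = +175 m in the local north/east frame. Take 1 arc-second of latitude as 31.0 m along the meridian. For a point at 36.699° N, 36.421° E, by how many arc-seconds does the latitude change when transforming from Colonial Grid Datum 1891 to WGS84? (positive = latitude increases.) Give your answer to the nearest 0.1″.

Δφ = -8.1″

1″ of latitude = 31.00 m, so Δφ = -252.0 / 31.00 = -8.129″.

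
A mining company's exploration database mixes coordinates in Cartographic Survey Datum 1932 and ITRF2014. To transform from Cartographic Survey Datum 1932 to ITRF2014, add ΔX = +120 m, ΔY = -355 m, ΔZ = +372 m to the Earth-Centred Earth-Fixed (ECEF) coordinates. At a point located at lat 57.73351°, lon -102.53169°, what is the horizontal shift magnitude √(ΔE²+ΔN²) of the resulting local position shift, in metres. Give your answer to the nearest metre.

At φ = 57.73351°, λ = -102.53169°: sin φ = 0.845574, cos φ = 0.533858, sin λ = -0.976176, cos λ = -0.216980.
ΔE = −sin λ·ΔX + cos λ·ΔY = −(-0.976176)·(120) + (-0.216980)·(-355) = 194.17 m.
ΔN = −sin φ cos λ·ΔX − sin φ sin λ·ΔY + cos φ·ΔZ = −(0.845574)(-0.216980)(120) − (0.845574)(-0.976176)(-355) + (0.533858)(372) = -72.42 m.
Horizontal magnitude = √(ΔE² + ΔN²) = √(194.17² + (-72.42)²) = 207.23 m.

207 m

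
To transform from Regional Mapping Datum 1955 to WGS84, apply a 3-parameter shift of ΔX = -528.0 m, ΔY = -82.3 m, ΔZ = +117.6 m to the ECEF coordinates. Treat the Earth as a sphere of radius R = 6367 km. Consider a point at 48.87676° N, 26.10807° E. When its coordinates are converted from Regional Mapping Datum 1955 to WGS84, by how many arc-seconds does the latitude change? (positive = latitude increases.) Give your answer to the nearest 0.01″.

sin φ = 0.753297, cos φ = 0.657681, sin λ = 0.440066, cos λ = 0.897966.
North component: ΔN = −sin φ cos λ·ΔX − sin φ sin λ·ΔY + cos φ·ΔZ = −(0.753297)(0.897966)(-528.0) − (0.753297)(0.440066)(-82.3) + (0.657681)(117.6) = 461.78 m.
1° of latitude spans πR/180 = 111125 m, so Δφ = 461.78 / 111125 × 3600 = 14.960″.

Δφ = 14.96″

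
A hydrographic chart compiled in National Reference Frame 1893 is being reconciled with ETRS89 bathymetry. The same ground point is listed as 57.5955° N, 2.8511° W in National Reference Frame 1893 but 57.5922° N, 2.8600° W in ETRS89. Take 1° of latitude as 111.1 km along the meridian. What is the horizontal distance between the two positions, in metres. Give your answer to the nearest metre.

644 m

Δφ = 57.5922° − 57.5955° = -0.0033°; Δλ = -2.8600° − -2.8511° = -0.0089°.
ΔN = Δφ × 111100 = -366.6 m; ΔE = Δλ × 111100 × cos(57.5955°) = -0.0089 × 111100 × 0.535893 = -529.9 m.
Distance = √(ΔE² + ΔN²) = √((-529.9)² + (-366.6)²) = 644.4 m.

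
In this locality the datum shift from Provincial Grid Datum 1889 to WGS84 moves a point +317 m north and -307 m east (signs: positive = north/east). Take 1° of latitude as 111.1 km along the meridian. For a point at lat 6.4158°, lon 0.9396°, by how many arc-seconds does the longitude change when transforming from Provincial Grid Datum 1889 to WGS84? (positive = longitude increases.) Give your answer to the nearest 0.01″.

At latitude 6.4158°, cos φ = 0.993737.
1° of longitude at this latitude = 111.1 × cos φ = 110.40 km, so Δλ = -307.0 / 110404.2 = -0.0027807° = -10.010″.

Δλ = -10.01″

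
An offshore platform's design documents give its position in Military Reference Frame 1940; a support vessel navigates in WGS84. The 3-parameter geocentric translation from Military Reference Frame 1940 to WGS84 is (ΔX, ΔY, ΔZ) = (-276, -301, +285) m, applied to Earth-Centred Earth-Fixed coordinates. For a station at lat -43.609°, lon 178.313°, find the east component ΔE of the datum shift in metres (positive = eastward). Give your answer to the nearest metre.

ΔE = 309 m

At φ = -43.609°, λ = 178.313°: sin φ = -0.689733, cos φ = 0.724064, sin λ = 0.029439, cos λ = -0.999567.
ΔE = −sin λ·ΔX + cos λ·ΔY = −(0.029439)·(-276) + (-0.999567)·(-301) = 308.99 m.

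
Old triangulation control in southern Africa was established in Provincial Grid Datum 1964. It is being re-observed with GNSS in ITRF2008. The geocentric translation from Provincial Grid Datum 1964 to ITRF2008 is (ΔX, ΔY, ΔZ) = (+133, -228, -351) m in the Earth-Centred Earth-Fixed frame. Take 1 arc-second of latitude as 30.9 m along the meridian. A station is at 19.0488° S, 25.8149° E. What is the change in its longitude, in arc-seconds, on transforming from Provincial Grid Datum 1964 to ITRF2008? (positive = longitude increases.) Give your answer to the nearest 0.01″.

Δλ = -9.01″

sin φ = -0.326373, cos φ = 0.945241, sin λ = 0.435465, cos λ = 0.900206.
East component: ΔE = −sin λ·ΔX + cos λ·ΔY = −(0.435465)(133) + (0.900206)(-228) = -263.16 m.
1° of latitude spans 3600 × 30.90 = 111240 m; at latitude φ, 1° of longitude spans that × cos φ = 105148.6 m, so Δλ = -263.16 / 105148.6 × 3600 = -9.010″.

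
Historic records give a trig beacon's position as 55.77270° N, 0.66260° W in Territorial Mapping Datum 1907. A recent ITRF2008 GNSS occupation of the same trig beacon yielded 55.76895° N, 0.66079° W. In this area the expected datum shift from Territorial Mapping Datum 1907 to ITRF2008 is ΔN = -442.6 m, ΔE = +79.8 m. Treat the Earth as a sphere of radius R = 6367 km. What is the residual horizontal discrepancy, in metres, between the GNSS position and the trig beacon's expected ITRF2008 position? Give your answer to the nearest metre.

42 m

Observed coordinate differences: Δφ = -0.00375°, Δλ = +0.00181°.
Converting to metres (1° lat = 111125 m, cos φ = 0.562477): observed ΔN = -416.7 m, observed ΔE = 113.1 m.
Subtracting the expected shift leaves a residual of -416.7 − (-442.6) = 25.9 m north and 113.1 − (79.8) = 33.3 m east.
Residual distance = √(25.9² + 33.3²) = 42.2 m.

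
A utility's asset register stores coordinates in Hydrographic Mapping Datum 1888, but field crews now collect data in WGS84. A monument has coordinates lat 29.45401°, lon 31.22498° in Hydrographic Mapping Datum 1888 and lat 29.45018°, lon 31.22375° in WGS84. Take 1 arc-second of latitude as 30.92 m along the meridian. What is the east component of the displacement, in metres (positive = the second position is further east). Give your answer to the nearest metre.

ΔE = -119 m

Δφ = 29.45018° − 29.45401° = -0.00383°; Δλ = 31.22375° − 31.22498° = -0.00123°.
1° of latitude = 3600 × 30.92 = 111312 m.
ΔN = Δφ × 111312 = -426.3 m; ΔE = Δλ × 111312 × cos(29.45401°) = -0.00123 × 111312 × 0.870751 = -119.2 m.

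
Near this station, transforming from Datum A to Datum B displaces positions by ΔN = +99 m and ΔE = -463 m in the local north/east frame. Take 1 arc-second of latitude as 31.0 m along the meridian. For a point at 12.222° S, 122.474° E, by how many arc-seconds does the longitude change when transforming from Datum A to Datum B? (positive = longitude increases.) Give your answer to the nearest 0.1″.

Δλ = -15.3″

At latitude -12.222°, cos φ = 0.977335.
1″ of longitude at this latitude = 31.00 × cos φ = 30.2974 m, so Δλ = -463.0 / 30.2974 = -15.282″.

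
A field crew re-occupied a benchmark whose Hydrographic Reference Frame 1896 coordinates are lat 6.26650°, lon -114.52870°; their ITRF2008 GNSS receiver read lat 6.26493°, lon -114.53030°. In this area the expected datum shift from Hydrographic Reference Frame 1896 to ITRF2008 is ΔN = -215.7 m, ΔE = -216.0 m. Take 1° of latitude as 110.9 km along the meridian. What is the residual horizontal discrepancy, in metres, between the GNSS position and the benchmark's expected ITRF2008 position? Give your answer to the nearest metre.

Observed coordinate differences: Δφ = -0.00157°, Δλ = -0.00160°.
Converting to metres (1° lat = 110900 m, cos φ = 0.994025): observed ΔN = -174.1 m, observed ΔE = -176.4 m.
Subtracting the expected shift leaves a residual of -174.1 − (-215.7) = 41.6 m north and -176.4 − (-216.0) = 39.6 m east.
Residual distance = √(41.6² + 39.6²) = 57.4 m.

57 m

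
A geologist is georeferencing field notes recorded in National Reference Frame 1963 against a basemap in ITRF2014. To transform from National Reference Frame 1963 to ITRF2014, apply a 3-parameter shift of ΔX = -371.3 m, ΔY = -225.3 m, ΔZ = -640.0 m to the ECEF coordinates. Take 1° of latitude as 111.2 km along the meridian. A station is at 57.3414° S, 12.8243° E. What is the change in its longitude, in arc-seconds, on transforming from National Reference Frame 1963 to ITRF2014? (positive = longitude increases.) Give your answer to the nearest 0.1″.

sin φ = -0.841901, cos φ = 0.539632, sin λ = 0.221962, cos λ = 0.975055.
East component: ΔE = −sin λ·ΔX + cos λ·ΔY = −(0.221962)(-371.3) + (0.975055)(-225.3) = -137.27 m.
1° of latitude spans 111200 m; at latitude φ, 1° of longitude spans that × cos φ = 60007.1 m, so Δλ = -137.27 / 60007.1 × 3600 = -8.235″.

Δλ = -8.2″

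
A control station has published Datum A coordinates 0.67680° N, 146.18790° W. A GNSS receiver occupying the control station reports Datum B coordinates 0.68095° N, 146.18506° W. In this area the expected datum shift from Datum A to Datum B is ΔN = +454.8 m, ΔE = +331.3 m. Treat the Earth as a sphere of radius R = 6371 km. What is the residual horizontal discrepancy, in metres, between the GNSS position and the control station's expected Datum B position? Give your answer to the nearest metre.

Observed coordinate differences: Δφ = +0.00415°, Δλ = +0.00284°.
Converting to metres (1° lat = 111195 m, cos φ = 0.999930): observed ΔN = 461.5 m, observed ΔE = 315.8 m.
Subtracting the expected shift leaves a residual of 461.5 − (454.8) = 6.7 m north and 315.8 − (331.3) = -15.5 m east.
Residual distance = √(6.7² + (-15.5)²) = 16.9 m.

17 m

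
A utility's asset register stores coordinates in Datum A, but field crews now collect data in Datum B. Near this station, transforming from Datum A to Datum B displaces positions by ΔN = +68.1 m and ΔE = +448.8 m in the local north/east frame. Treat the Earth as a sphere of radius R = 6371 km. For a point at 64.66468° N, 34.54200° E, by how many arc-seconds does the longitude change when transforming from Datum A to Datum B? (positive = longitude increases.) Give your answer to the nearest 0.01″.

Δλ = 33.96″

At latitude 64.66468°, cos φ = 0.427915.
One radian of longitude at latitude φ spans R cos φ, so Δλ = ΔE / (R cos φ) = 448.8 / (6371000 × 0.427915) = 1.6462e-04 rad = 33.956″.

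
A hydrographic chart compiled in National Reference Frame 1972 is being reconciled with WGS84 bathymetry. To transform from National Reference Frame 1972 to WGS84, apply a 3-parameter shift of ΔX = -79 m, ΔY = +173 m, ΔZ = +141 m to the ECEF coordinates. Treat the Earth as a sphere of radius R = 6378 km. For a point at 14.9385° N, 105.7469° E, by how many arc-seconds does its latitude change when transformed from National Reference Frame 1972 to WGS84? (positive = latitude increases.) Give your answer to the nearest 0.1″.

Δφ = 2.8″

sin φ = 0.257782, cos φ = 0.966203, sin λ = 0.962470, cos λ = -0.271388.
North component: ΔN = −sin φ cos λ·ΔX − sin φ sin λ·ΔY + cos φ·ΔZ = −(0.257782)(-0.271388)(-79) − (0.257782)(0.962470)(173) + (0.966203)(141) = 87.79 m.
1° of latitude spans πR/180 = 111317 m, so Δφ = 87.79 / 111317 × 3600 = 2.839″.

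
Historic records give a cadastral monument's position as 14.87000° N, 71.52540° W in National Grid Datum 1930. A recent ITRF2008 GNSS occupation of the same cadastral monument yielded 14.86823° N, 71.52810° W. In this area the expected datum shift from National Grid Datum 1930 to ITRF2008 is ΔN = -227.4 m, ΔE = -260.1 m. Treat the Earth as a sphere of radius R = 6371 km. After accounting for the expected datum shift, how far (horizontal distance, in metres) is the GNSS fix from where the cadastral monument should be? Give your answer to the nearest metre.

Observed coordinate differences: Δφ = -0.00177°, Δλ = -0.00270°.
Converting to metres (1° lat = 111195 m, cos φ = 0.966511): observed ΔN = -196.8 m, observed ΔE = -290.2 m.
Subtracting the expected shift leaves a residual of -196.8 − (-227.4) = 30.6 m north and -290.2 − (-260.1) = -30.1 m east.
Residual distance = √(30.6² + (-30.1)²) = 42.9 m.

43 m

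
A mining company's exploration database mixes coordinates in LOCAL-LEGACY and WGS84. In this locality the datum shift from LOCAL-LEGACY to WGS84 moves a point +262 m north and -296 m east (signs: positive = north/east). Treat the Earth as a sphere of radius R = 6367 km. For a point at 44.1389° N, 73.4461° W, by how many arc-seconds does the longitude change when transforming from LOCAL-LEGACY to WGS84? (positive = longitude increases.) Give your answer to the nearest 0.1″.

Δλ = -13.4″

At latitude 44.1389°, cos φ = 0.717654.
One radian of longitude at latitude φ spans R cos φ, so Δλ = ΔE / (R cos φ) = -296.0 / (6367000 × 0.717654) = -6.4780e-05 rad = -13.362″.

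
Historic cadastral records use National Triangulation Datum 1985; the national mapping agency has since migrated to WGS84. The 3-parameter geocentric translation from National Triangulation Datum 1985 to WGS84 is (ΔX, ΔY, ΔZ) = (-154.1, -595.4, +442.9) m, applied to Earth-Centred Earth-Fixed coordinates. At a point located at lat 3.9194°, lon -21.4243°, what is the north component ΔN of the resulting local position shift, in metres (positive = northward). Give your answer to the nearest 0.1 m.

ΔN = 436.8 m

The local north axis is (−sin φ cos λ, −sin φ sin λ, cos φ), giving ΔN = 9.805 − 14.866 + 441.864 = 436.80 m.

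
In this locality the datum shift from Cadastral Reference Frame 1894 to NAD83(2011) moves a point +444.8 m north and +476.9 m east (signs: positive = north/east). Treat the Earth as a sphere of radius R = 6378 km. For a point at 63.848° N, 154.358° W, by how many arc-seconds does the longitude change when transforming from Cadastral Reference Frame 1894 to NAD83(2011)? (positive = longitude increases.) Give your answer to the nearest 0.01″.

Δλ = 34.99″

At latitude 63.848°, cos φ = 0.440754.
One radian of longitude at latitude φ spans R cos φ, so Δλ = ΔE / (R cos φ) = 476.9 / (6378000 × 0.440754) = 1.6965e-04 rad = 34.992″.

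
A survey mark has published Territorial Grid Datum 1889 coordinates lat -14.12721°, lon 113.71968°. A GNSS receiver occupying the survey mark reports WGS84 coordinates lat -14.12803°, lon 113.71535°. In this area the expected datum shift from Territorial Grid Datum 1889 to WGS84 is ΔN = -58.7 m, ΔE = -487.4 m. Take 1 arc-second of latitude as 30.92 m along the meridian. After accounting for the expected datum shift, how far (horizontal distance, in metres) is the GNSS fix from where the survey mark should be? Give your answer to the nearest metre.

Observed coordinate differences: Δφ = -0.00082°, Δλ = -0.00433°.
Converting to metres (1° lat = 111312 m, cos φ = 0.969756): observed ΔN = -91.3 m, observed ΔE = -467.4 m.
Subtracting the expected shift leaves a residual of -91.3 − (-58.7) = -32.6 m north and -467.4 − (-487.4) = 20.0 m east.
Residual distance = √((-32.6)² + 20.0²) = 38.2 m.

38 m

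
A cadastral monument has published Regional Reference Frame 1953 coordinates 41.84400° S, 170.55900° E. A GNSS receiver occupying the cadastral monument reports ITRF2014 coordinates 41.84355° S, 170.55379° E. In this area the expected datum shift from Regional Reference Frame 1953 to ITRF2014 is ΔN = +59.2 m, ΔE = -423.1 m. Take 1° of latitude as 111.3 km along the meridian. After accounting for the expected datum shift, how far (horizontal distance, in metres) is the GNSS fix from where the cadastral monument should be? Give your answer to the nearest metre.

Observed coordinate differences: Δφ = +0.00045°, Δλ = -0.00521°.
Converting to metres (1° lat = 111300 m, cos φ = 0.744964): observed ΔN = 50.1 m, observed ΔE = -432.0 m.
Subtracting the expected shift leaves a residual of 50.1 − (59.2) = -9.1 m north and -432.0 − (-423.1) = -8.9 m east.
Residual distance = √((-9.1)² + (-8.9)²) = 12.7 m.

13 m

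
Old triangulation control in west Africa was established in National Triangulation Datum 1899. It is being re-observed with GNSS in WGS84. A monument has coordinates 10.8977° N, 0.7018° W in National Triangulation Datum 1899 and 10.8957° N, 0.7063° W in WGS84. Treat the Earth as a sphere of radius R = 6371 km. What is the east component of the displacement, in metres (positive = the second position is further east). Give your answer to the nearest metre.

Δφ = 10.8957° − 10.8977° = -0.0020°; Δλ = -0.7063° − -0.7018° = -0.0045°.
1° along a meridian = πR/180 = 111195 m.
ΔN = Δφ × 111195 = -222.4 m; ΔE = Δλ × 111195 × cos(10.8977°) = -0.0045 × 111195 × 0.981966 = -491.4 m.

ΔE = -491 m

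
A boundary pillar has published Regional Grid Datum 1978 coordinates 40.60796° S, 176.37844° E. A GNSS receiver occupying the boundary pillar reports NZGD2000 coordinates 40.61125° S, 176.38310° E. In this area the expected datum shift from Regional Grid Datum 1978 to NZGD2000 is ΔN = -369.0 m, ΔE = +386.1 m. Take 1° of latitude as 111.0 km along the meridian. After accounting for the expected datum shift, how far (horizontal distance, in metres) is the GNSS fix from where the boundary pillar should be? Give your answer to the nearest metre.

8 m

Observed coordinate differences: Δφ = -0.00329°, Δλ = +0.00466°.
Converting to metres (1° lat = 111000 m, cos φ = 0.759181): observed ΔN = -365.2 m, observed ΔE = 392.7 m.
Subtracting the expected shift leaves a residual of -365.2 − (-369.0) = 3.8 m north and 392.7 − (386.1) = 6.6 m east.
Residual distance = √(3.8² + 6.6²) = 7.6 m.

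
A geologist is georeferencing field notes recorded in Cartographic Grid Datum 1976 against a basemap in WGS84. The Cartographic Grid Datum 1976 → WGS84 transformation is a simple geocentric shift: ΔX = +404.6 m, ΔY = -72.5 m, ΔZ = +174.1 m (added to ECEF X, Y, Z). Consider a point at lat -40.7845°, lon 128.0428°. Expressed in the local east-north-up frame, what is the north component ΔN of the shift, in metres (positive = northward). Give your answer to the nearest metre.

ΔN = -68 m

At φ = -40.7845°, λ = 128.0428°: sin φ = -0.653216, cos φ = 0.757172, sin λ = 0.787551, cos λ = -0.616250.
ΔN = −sin φ cos λ·ΔX − sin φ sin λ·ΔY + cos φ·ΔZ = −(-0.653216)(-0.616250)(404.6) − (-0.653216)(0.787551)(-72.5) + (0.757172)(174.1) = -68.34 m.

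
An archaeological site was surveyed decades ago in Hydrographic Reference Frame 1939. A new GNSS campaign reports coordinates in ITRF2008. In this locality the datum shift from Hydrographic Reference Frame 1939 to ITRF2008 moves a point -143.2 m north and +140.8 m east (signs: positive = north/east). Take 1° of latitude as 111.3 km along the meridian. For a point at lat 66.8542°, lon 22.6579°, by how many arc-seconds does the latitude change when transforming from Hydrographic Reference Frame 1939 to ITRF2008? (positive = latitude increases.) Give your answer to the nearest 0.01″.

Δφ = -4.63″

1° of latitude = 111.3 km, so Δφ = -143.2 / 111300 = -0.0012866° = -4.632″.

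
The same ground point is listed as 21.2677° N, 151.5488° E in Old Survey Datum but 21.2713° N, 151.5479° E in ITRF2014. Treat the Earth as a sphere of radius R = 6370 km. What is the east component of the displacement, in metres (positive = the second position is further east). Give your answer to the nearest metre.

ΔE = -93 m

Δφ = 21.2713° − 21.2677° = +0.0036°; Δλ = 151.5479° − 151.5488° = -0.0009°.
1° along a meridian = πR/180 = 111177 m.
ΔN = Δφ × 111177 = 400.2 m; ΔE = Δλ × 111177 × cos(21.2677°) = -0.0009 × 111177 × 0.931896 = -93.2 m.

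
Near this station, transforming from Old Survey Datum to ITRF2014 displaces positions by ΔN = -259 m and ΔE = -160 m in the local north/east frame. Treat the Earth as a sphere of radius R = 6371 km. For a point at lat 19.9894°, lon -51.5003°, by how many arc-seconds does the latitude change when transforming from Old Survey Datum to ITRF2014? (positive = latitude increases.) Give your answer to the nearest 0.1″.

On a sphere of radius R, 1 rad of latitude = R, so Δφ = ΔN / R = -259.0 / 6371000 = -4.0653e-05 rad = -8.385″.

Δφ = -8.4″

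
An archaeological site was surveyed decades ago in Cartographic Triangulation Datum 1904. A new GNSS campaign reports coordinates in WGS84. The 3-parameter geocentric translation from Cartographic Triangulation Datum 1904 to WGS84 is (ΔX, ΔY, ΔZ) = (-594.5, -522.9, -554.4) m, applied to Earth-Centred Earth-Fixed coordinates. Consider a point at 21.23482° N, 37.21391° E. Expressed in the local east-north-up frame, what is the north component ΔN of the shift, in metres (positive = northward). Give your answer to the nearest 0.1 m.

At φ = 21.23482°, λ = 37.21391°: sin φ = 0.362191, cos φ = 0.932104, sin λ = 0.604792, cos λ = 0.796383.
ΔN = −sin φ cos λ·ΔX − sin φ sin λ·ΔY + cos φ·ΔZ = −(0.362191)(0.796383)(-594.5) − (0.362191)(0.604792)(-522.9) + (0.932104)(-554.4) = -230.74 m.

ΔN = -230.7 m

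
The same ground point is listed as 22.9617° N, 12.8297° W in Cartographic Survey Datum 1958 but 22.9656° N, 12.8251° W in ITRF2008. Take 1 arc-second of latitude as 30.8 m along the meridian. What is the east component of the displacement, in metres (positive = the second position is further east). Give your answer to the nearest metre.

ΔE = 470 m

Δφ = 22.9656° − 22.9617° = +0.0039°; Δλ = -12.8251° − -12.8297° = +0.0046°.
1° of latitude = 3600 × 30.80 = 110880 m.
ΔN = Δφ × 110880 = 432.4 m; ΔE = Δλ × 110880 × cos(22.9617°) = +0.0046 × 110880 × 0.920766 = 469.6 m.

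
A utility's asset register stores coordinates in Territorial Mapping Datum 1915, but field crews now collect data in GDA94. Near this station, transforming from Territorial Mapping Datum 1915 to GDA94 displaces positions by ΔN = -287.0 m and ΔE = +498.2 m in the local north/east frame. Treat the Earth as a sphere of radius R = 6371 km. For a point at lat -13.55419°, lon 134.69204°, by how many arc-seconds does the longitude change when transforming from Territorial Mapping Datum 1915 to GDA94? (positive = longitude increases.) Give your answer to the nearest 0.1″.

At latitude -13.55419°, cos φ = 0.972149.
One radian of longitude at latitude φ spans R cos φ, so Δλ = ΔE / (R cos φ) = 498.2 / (6371000 × 0.972149) = 8.0438e-05 rad = 16.592″.

Δλ = 16.6″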